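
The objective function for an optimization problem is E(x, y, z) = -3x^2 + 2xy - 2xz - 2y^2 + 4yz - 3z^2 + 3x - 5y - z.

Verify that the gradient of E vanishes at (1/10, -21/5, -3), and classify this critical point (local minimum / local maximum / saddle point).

local maximum

∇E = (-6x + 2y - 2z + 3, 2x - 4y + 4z - 5, -2x + 4y - 6z - 1); substituting (1/10, -21/5, -3) gives ∇E = (0, 0, 0), so (1/10, -21/5, -3) is indeed a critical point.
The Hessian is constant: H = [[-6, 2, -2], [2, -4, 4], [-2, 4, -6]].
Leading principal minors: Δ₁ = -6, Δ₂ = 20, Δ₃ = -40.
The minors alternate sign starting negative (−, +, −), so H is negative definite: a local maximum.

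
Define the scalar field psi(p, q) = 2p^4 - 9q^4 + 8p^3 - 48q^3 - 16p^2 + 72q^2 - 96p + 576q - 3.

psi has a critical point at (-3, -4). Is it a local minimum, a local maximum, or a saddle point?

saddle point

The mixed partial ∂²psi/∂p∂q is 0, so the Hessian at any point is diag(psi_pp, psi_qq) = diag(8(3p^2 + 6p - 4), 36(-3q^2 - 8q + 4)).
At (-3, -4): H = diag(40, -432).
The eigenvalues have opposite signs, so H is indefinite: a saddle point.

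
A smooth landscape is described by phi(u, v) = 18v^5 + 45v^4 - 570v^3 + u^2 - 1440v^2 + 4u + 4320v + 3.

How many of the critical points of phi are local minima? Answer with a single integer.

2

phi separates as a function of u plus a function of v, so ∇phi=0 decouples.
∂phi/∂u = 2(u + 2) = 0 at u ∈ {-2}; ∂phi/∂v = 90(v - 4)(v - 1)(v + 3)(v + 4) = 0 at v ∈ {-4, -3, 1, 4}.
The Hessian is diagonal: diag(phi_uu, phi_vv). Second derivatives: phi_uu(-2)=2; phi_vv(-4)=-3600, phi_vv(-3)=2520, phi_vv(1)=-5400, phi_vv(4)=15120.
Local minima occur where both diagonal entries positive: (-2, -3), (-2, 4). Count: 2.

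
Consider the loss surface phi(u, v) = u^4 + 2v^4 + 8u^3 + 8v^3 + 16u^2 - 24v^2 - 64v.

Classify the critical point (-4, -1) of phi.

The mixed partial ∂²phi/∂u∂v is 0, so the Hessian at any point is diag(phi_uu, phi_vv) = diag(4(3u^2 + 12u + 8), 24(v^2 + 2v - 2)).
At (-4, -1): H = diag(32, -72).
The eigenvalues have opposite signs, so H is indefinite: a saddle point.

saddle point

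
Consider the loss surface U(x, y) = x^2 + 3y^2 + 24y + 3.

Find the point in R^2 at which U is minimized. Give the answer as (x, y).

(0, -4)

U(x,y) separates as P(x) + Q(y) + 3, so its minimum is min P + min Q + 3.
P'(x) = 2x vanishes at x ∈ {0}; Q'(y) = 6y + 24 vanishes at y ∈ {-4}.
Local minima of P (where P''>0): P(0)=0. Local minima of Q: Q(-4)=-48.
So the global minimum of U is P(0) + Q(-4) + 3 = 0 − 48 + 3 = -45, attained at (0, -4).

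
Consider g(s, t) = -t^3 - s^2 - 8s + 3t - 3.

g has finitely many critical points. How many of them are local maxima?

g separates as a function of s plus a function of t, so ∇g=0 decouples.
∂g/∂s = -2(s + 4) = 0 at s ∈ {-4}; ∂g/∂t = -3(t - 1)(t + 1) = 0 at t ∈ {-1, 1}.
The Hessian is diagonal: diag(g_ss, g_tt). Second derivatives: g_ss(-4)=-2; g_tt(-1)=6, g_tt(1)=-6.
Local maxima occur where both diagonal entries negative: (-4, 1). Count: 1.

1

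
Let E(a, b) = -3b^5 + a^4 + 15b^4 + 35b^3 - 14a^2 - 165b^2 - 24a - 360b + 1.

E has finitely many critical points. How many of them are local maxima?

2

E separates as a function of a plus a function of b, so ∇E=0 decouples.
∂E/∂a = 4(a - 3)(a + 1)(a + 2) = 0 at a ∈ {-2, -1, 3}; ∂E/∂b = -15(b - 4)(b - 3)(b + 1)(b + 2) = 0 at b ∈ {-2, -1, 3, 4}.
The Hessian is diagonal: diag(E_aa, E_bb). Second derivatives: E_aa(-2)=20, E_aa(-1)=-16, E_aa(3)=80; E_bb(-2)=450, E_bb(-1)=-300, E_bb(3)=300, E_bb(4)=-450.
Local maxima occur where both diagonal entries negative: (-1, -1), (-1, 4). Count: 2.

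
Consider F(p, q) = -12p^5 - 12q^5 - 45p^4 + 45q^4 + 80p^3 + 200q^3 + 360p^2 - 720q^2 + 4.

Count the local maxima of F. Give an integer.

F separates as a function of p plus a function of q, so ∇F=0 decouples.
∂F/∂p = -60p(p - 2)(p + 2)(p + 3) = 0 at p ∈ {-3, -2, 0, 2}; ∂F/∂q = -60q(q - 4)(q - 2)(q + 3) = 0 at q ∈ {-3, 0, 2, 4}.
The Hessian is diagonal: diag(F_pp, F_qq). Second derivatives: F_pp(-3)=900, F_pp(-2)=-480, F_pp(0)=720, F_pp(2)=-2400; F_qq(-3)=6300, F_qq(0)=-1440, F_qq(2)=1200, F_qq(4)=-3360.
Local maxima occur where both diagonal entries negative: (-2, 0), (-2, 4), (2, 0), (2, 4). Count: 4.

4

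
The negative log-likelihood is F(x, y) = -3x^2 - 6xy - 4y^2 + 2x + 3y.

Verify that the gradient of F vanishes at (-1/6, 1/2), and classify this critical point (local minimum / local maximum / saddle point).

local maximum

∇F = (-6x - 6y + 2, -6x - 8y + 3); substituting (-1/6, 1/2) gives ∇F = (0, 0), so (-1/6, 1/2) is indeed a critical point.
The Hessian of F is constant: H = [[-6, -6], [-6, -8]].
det(H) = (-6)·(-8) − (-6)² = 12.
det(H) > 0 and tr(H) = -14 < 0, so H is negative definite and the point is a local maximum.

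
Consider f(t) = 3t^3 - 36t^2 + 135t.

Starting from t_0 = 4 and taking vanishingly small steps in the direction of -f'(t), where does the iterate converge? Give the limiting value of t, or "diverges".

f'(t) = 9(t - 5)(t - 3), so f'(4) = -9.
Gradient descent moves in the -f' direction, i.e. t is increasing.
The nearest critical point in that direction is t = 5, where f'' = 18 > 0 (a local minimum). The iterate converges there.

5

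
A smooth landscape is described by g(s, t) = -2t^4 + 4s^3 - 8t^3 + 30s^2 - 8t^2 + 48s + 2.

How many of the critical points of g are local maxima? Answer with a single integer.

2

g separates as a function of s plus a function of t, so ∇g=0 decouples.
∂g/∂s = 12(s + 1)(s + 4) = 0 at s ∈ {-4, -1}; ∂g/∂t = -8t(t + 1)(t + 2) = 0 at t ∈ {-2, -1, 0}.
The Hessian is diagonal: diag(g_ss, g_tt). Second derivatives: g_ss(-4)=-36, g_ss(-1)=36; g_tt(-2)=-16, g_tt(-1)=8, g_tt(0)=-16.
Local maxima occur where both diagonal entries negative: (-4, -2), (-4, 0). Count: 2.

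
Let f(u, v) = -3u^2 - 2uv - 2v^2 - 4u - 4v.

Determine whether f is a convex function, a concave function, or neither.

concave

f is quadratic, so its Hessian is the constant matrix H = [[-6, -2], [-2, -4]].
det(H) = 20, tr(H) = -10.
det(H) > 0 and tr(H) < 0, so H is negative definite everywhere: concave.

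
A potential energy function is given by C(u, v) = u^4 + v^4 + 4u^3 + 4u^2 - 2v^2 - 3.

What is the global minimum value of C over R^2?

C(u,v) separates as P(u) + Q(v) − 3, so its minimum is min P + min Q − 3.
P'(u) = 4u(u + 1)(u + 2) vanishes at u ∈ {-2, -1, 0}; Q'(v) = 4v(v - 1)(v + 1) vanishes at v ∈ {-1, 0, 1}.
Local minima of P (where P''>0): P(-2)=0, P(0)=0. Local minima of Q: Q(-1)=-1, Q(1)=-1.
So the global minimum of C is P(-2) + Q(-1) − 3 = 0 − 1 − 3 = -4, attained at (-2, -1).

-4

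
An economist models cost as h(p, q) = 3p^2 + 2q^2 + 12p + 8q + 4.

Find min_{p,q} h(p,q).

h(p,q) separates as A(p) + B(q) + 4, so its minimum is min A + min B + 4.
A'(p) = 6p + 12 vanishes at p ∈ {-2}; B'(q) = 4q + 8 vanishes at q ∈ {-2}.
Local minima of A (where A''>0): A(-2)=-12. Local minima of B: B(-2)=-8.
So the global minimum of h is A(-2) + B(-2) + 4 = -12 − 8 + 4 = -16, attained at (-2, -2).

-16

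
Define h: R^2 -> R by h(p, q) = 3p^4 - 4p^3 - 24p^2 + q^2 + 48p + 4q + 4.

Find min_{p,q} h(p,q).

-112

h(p,q) separates as A(p) + B(q) + 4, so its minimum is min A + min B + 4.
A'(p) = 12(p - 2)(p - 1)(p + 2) vanishes at p ∈ {-2, 1, 2}; B'(q) = 2q + 4 vanishes at q ∈ {-2}.
Local minima of A (where A''>0): A(-2)=-112, A(2)=16. Local minima of B: B(-2)=-4.
So the global minimum of h is A(-2) + B(-2) + 4 = -112 − 4 + 4 = -112, attained at (-2, -2).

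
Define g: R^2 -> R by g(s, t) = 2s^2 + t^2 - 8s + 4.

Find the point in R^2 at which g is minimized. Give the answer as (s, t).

g(s,t) separates as P(s) + Q(t) + 4, so its minimum is min P + min Q + 4.
P'(s) = 4s - 8 vanishes at s ∈ {2}; Q'(t) = 2t vanishes at t ∈ {0}.
Local minima of P (where P''>0): P(2)=-8. Local minima of Q: Q(0)=0.
So the global minimum of g is P(2) + Q(0) + 4 = -8 + 0 + 4 = -4, attained at (2, 0).

(2, 0)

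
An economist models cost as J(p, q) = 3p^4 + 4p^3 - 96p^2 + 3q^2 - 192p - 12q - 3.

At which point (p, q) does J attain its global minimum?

(4, 2)

J(p,q) separates as A(p) + B(q) − 3, so its minimum is min A + min B − 3.
A'(p) = 12(p - 4)(p + 1)(p + 4) vanishes at p ∈ {-4, -1, 4}; B'(q) = 6q - 12 vanishes at q ∈ {2}.
Local minima of A (where A''>0): A(-4)=-256, A(4)=-1280. Local minima of B: B(2)=-12.
So the global minimum of J is A(4) + B(2) − 3 = -1280 − 12 − 3 = -1295, attained at (4, 2).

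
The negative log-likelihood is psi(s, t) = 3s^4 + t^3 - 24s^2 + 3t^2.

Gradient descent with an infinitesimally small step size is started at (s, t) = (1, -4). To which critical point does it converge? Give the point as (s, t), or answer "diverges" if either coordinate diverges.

diverges

psi is separable, so gradient descent decouples: s follows -∂psi/∂s, t follows -∂psi/∂t.
∂psi/∂s = 12s(s - 2)(s + 2); at s=1 this is -36, so s increases.
∂psi/∂t = 3t(t + 2); at t=-4 this is 24, so t decreases.
The t-coordinate has no critical point in that direction and runs off to infinity.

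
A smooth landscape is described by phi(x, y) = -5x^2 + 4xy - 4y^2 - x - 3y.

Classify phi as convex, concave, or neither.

concave

phi is quadratic, so its Hessian is the constant matrix H = [[-10, 4], [4, -8]].
det(H) = 64, tr(H) = -18.
det(H) > 0 and tr(H) < 0, so H is negative definite everywhere: concave.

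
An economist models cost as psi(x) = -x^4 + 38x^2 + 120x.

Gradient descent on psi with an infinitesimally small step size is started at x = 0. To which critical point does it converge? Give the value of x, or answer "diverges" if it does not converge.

psi'(x) = -4(x - 5)(x + 2)(x + 3), so psi'(0) = 120.
Gradient descent moves in the -psi' direction, i.e. x is decreasing.
The nearest critical point in that direction is x = -2, where psi'' = 28 > 0 (a local minimum). The iterate converges there.

-2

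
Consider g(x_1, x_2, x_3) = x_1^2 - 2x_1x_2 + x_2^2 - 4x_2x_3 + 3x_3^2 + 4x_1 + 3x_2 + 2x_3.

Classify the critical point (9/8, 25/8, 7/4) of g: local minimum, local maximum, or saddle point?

The Hessian is constant: H = [[2, -2, 0], [-2, 2, -4], [0, -4, 6]].
Leading principal minors: Δ₁ = 2, Δ₂ = 0, Δ₃ = -32.
The minors fit neither the all-positive nor the alternating-sign pattern, so H is indefinite: a saddle point.

saddle point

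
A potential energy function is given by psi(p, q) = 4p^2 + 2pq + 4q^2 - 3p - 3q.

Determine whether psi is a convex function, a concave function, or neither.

psi is quadratic, so its Hessian is the constant matrix H = [[8, 2], [2, 8]].
det(H) = 60, tr(H) = 16.
det(H) > 0 and tr(H) > 0, so H is positive definite everywhere: convex.

convex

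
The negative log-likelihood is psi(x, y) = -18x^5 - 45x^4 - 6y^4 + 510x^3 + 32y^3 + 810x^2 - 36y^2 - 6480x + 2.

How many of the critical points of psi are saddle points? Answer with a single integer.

psi separates as a function of x plus a function of y, so ∇psi=0 decouples.
∂psi/∂x = -90(x - 3)(x - 2)(x + 3)(x + 4) = 0 at x ∈ {-4, -3, 2, 3}; ∂psi/∂y = -24y(y - 3)(y - 1) = 0 at y ∈ {0, 1, 3}.
The Hessian is diagonal: diag(psi_xx, psi_yy). Second derivatives: psi_xx(-4)=3780, psi_xx(-3)=-2700, psi_xx(2)=2700, psi_xx(3)=-3780; psi_yy(0)=-72, psi_yy(1)=48, psi_yy(3)=-144.
Saddle points occur where the two diagonal entries have opposite signs: (-4, 0), (-4, 3), (-3, 1), (2, 0), (2, 3), (3, 1). Count: 6.

6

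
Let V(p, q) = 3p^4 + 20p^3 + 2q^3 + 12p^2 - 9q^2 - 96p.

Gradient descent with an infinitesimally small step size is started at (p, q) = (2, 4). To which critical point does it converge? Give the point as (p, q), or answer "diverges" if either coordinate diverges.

V is separable, so gradient descent decouples: p follows -∂V/∂p, q follows -∂V/∂q.
∂V/∂p = 12(p - 1)(p + 2)(p + 4); at p=2 this is 288, so p decreases.
∂V/∂q = 6q(q - 3); at q=4 this is 24, so q decreases.
p converges to its nearest critical value 1 (a local min of the p-part); q converges to 3. The iterate converges to (1, 3).

(1, 3)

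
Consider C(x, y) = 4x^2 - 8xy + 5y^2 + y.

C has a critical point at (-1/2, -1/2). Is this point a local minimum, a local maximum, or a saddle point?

The Hessian of C is constant: H = [[8, -8], [-8, 10]].
det(H) = 8·10 − (-8)² = 16.
det(H) > 0 and tr(H) = 18 > 0, so H is positive definite and the point is a local minimum.

local minimum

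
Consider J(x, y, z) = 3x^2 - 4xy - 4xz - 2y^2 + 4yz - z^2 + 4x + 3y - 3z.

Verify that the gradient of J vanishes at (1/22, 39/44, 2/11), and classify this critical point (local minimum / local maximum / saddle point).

∇J = (6x - 4y - 4z + 4, -4x - 4y + 4z + 3, -4x + 4y - 2z - 3); substituting (1/22, 39/44, 2/11) gives ∇J = (0, 0, 0), so (1/22, 39/44, 2/11) is indeed a critical point.
The Hessian is constant: H = [[6, -4, -4], [-4, -4, 4], [-4, 4, -2]].
Leading principal minors: Δ₁ = 6, Δ₂ = -40, Δ₃ = 176.
The minors fit neither the all-positive nor the alternating-sign pattern, so H is indefinite: a saddle point.

saddle point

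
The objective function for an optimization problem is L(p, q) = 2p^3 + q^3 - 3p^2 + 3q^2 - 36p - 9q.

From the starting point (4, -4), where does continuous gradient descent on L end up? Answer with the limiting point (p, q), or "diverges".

L is separable, so gradient descent decouples: p follows -∂L/∂p, q follows -∂L/∂q.
∂L/∂p = 6(p - 3)(p + 2); at p=4 this is 36, so p decreases.
∂L/∂q = 3(q - 1)(q + 3); at q=-4 this is 15, so q decreases.
The q-coordinate has no critical point in that direction and runs off to infinity.

diverges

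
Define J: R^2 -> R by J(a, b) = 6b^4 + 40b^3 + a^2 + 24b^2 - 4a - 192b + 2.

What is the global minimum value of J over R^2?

-124

J(a,b) separates as P(a) + Q(b) + 2, so its minimum is min P + min Q + 2.
P'(a) = 2a - 4 vanishes at a ∈ {2}; Q'(b) = 24(b - 1)(b + 2)(b + 4) vanishes at b ∈ {-4, -2, 1}.
Local minima of P (where P''>0): P(2)=-4. Local minima of Q: Q(-4)=128, Q(1)=-122.
So the global minimum of J is P(2) + Q(1) + 2 = -4 − 122 + 2 = -124, attained at (2, 1).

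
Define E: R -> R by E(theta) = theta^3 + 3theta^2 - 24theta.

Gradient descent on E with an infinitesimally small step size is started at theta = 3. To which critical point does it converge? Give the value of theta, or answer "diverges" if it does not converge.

2

E'(theta) = 3(theta - 2)(theta + 4), so E'(3) = 21.
Gradient descent moves in the -E' direction, i.e. theta is decreasing.
The nearest critical point in that direction is theta = 2, where E'' = 18 > 0 (a local minimum). The iterate converges there.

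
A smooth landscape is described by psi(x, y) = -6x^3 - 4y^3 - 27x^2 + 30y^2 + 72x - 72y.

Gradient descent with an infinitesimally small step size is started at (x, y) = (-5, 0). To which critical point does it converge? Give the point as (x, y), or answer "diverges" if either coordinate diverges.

psi is separable, so gradient descent decouples: x follows -∂psi/∂x, y follows -∂psi/∂y.
∂psi/∂x = -18(x - 1)(x + 4); at x=-5 this is -108, so x increases.
∂psi/∂y = -12(y - 3)(y - 2); at y=0 this is -72, so y increases.
x converges to its nearest critical value -4 (a local min of the x-part); y converges to 2. The iterate converges to (-4, 2).

(-4, 2)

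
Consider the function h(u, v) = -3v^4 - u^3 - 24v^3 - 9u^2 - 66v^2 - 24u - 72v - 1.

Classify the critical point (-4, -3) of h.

saddle point

The mixed partial ∂²h/∂u∂v is 0, so the Hessian at any point is diag(h_uu, h_vv) = diag(-6(u + 3), -12(3v^2 + 12v + 11)).
At (-4, -3): H = diag(6, -24).
The eigenvalues have opposite signs, so H is indefinite: a saddle point.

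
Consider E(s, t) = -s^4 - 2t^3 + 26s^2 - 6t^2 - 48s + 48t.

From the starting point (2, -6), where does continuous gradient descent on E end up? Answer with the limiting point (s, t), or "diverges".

E is separable, so gradient descent decouples: s follows -∂E/∂s, t follows -∂E/∂t.
∂E/∂s = -4(s - 3)(s - 1)(s + 4); at s=2 this is 24, so s decreases.
∂E/∂t = -6(t - 2)(t + 4); at t=-6 this is -96, so t increases.
s converges to its nearest critical value 1 (a local min of the s-part); t converges to -4. The iterate converges to (1, -4).

(1, -4)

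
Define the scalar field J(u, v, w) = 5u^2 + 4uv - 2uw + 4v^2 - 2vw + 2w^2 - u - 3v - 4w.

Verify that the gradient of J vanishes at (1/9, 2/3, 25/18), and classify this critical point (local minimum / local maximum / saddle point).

local minimum

∇J = (10u + 4v - 2w - 1, 4u + 8v - 2w - 3, -2u - 2v + 4w - 4); substituting (1/9, 2/3, 25/18) gives ∇J = (0, 0, 0), so (1/9, 2/3, 25/18) is indeed a critical point.
The Hessian is constant: H = [[10, 4, -2], [4, 8, -2], [-2, -2, 4]].
Leading principal minors: Δ₁ = 10, Δ₂ = 64, Δ₃ = 216.
All leading minors are positive, so H is positive definite: a local minimum.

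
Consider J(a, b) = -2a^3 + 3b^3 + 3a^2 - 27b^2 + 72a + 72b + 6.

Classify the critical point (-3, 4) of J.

The mixed partial ∂²J/∂a∂b is 0, so the Hessian at any point is diag(J_aa, J_bb) = diag(6(-2a + 1), 18(b - 3)).
At (-3, 4): H = diag(42, 18).
Both eigenvalues are positive, so H is positive definite: a local minimum.

local minimum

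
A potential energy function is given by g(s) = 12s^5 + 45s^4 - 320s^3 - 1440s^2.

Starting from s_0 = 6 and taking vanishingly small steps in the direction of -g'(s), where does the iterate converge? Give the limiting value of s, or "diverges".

g'(s) = 60s(s - 4)(s + 3)(s + 4), so g'(6) = 64800.
Gradient descent moves in the -g' direction, i.e. s is decreasing.
The nearest critical point in that direction is s = 4, where g'' = 13440 > 0 (a local minimum). The iterate converges there.

4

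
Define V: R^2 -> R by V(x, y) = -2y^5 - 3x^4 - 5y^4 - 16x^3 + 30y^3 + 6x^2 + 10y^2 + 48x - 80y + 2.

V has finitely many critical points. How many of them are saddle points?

6

V separates as a function of x plus a function of y, so ∇V=0 decouples.
∂V/∂x = -12(x - 1)(x + 1)(x + 4) = 0 at x ∈ {-4, -1, 1}; ∂V/∂y = -10(y - 2)(y - 1)(y + 1)(y + 4) = 0 at y ∈ {-4, -1, 1, 2}.
The Hessian is diagonal: diag(V_xx, V_yy). Second derivatives: V_xx(-4)=-180, V_xx(-1)=72, V_xx(1)=-120; V_yy(-4)=900, V_yy(-1)=-180, V_yy(1)=100, V_yy(2)=-180.
Saddle points occur where the two diagonal entries have opposite signs: (-4, -4), (-4, 1), (-1, -1), (-1, 2), (1, -4), (1, 1). Count: 6.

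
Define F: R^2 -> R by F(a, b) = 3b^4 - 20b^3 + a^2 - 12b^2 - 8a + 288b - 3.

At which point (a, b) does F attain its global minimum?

(4, -2)

F(a,b) separates as P(a) + Q(b) − 3, so its minimum is min P + min Q − 3.
P'(a) = 2a - 8 vanishes at a ∈ {4}; Q'(b) = 12(b - 4)(b - 3)(b + 2) vanishes at b ∈ {-2, 3, 4}.
Local minima of P (where P''>0): P(4)=-16. Local minima of Q: Q(-2)=-416, Q(4)=448.
So the global minimum of F is P(4) + Q(-2) − 3 = -16 − 416 − 3 = -435, attained at (4, -2).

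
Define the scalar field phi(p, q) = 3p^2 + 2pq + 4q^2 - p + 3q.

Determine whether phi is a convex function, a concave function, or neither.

phi is quadratic, so its Hessian is the constant matrix H = [[6, 2], [2, 8]].
det(H) = 44, tr(H) = 14.
det(H) > 0 and tr(H) > 0, so H is positive definite everywhere: convex.

convex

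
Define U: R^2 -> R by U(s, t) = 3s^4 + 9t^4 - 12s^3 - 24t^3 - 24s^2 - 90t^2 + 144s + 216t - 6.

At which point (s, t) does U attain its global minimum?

U(s,t) separates as P(s) + Q(t) − 6, so its minimum is min P + min Q − 6.
P'(s) = 12(s - 3)(s - 2)(s + 2) vanishes at s ∈ {-2, 2, 3}; Q'(t) = 36(t - 3)(t - 1)(t + 2) vanishes at t ∈ {-2, 1, 3}.
Local minima of P (where P''>0): P(-2)=-240, P(3)=135. Local minima of Q: Q(-2)=-456, Q(3)=-81.
So the global minimum of U is P(-2) + Q(-2) − 6 = -240 − 456 − 6 = -702, attained at (-2, -2).

(-2, -2)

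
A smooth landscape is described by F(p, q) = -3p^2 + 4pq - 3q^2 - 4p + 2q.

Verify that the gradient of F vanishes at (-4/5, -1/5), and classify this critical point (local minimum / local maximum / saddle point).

∇F = (-6p + 4q - 4, 4p - 6q + 2); substituting (-4/5, -1/5) gives ∇F = (0, 0), so (-4/5, -1/5) is indeed a critical point.
The Hessian of F is constant: H = [[-6, 4], [4, -6]].
det(H) = (-6)·(-6) − 4² = 20.
det(H) > 0 and tr(H) = -12 < 0, so H is negative definite and the point is a local maximum.

local maximum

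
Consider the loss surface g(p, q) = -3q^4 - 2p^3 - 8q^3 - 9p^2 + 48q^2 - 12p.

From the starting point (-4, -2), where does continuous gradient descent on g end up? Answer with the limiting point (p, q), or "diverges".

g is separable, so gradient descent decouples: p follows -∂g/∂p, q follows -∂g/∂q.
∂g/∂p = -6(p + 1)(p + 2); at p=-4 this is -36, so p increases.
∂g/∂q = -12q(q - 2)(q + 4); at q=-2 this is -192, so q increases.
p converges to its nearest critical value -2 (a local min of the p-part); q converges to 0. The iterate converges to (-2, 0).

(-2, 0)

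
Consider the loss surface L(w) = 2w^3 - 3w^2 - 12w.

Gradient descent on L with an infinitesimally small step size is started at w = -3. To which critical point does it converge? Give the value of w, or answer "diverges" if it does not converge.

L'(w) = 6(w - 2)(w + 1), so L'(-3) = 60.
Gradient descent moves in the -L' direction, i.e. w is decreasing.
There is no critical point below w=-3, and L' keeps the same sign, so the iterate runs off to −∞.

diverges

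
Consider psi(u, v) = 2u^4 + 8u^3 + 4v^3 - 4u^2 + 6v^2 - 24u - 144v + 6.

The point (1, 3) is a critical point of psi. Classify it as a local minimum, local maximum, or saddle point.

local minimum

The mixed partial ∂²psi/∂u∂v is 0, so the Hessian at any point is diag(psi_uu, psi_vv) = diag(8(3u^2 + 6u - 1), 12(2v + 1)).
At (1, 3): H = diag(64, 84).
Both eigenvalues are positive, so H is positive definite: a local minimum.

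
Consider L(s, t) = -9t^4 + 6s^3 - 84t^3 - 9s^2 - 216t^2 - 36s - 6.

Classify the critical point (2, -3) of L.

The mixed partial ∂²L/∂s∂t is 0, so the Hessian at any point is diag(L_ss, L_tt) = diag(18(2s - 1), -36(3t^2 + 14t + 12)).
At (2, -3): H = diag(54, 108).
Both eigenvalues are positive, so H is positive definite: a local minimum.

local minimum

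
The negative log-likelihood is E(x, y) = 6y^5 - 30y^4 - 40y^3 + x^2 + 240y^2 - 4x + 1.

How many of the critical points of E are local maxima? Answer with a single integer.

E separates as a function of x plus a function of y, so ∇E=0 decouples.
∂E/∂x = 2(x - 2) = 0 at x ∈ {2}; ∂E/∂y = 30y(y - 4)(y - 2)(y + 2) = 0 at y ∈ {-2, 0, 2, 4}.
The Hessian is diagonal: diag(E_xx, E_yy). Second derivatives: E_xx(2)=2; E_yy(-2)=-1440, E_yy(0)=480, E_yy(2)=-480, E_yy(4)=1440.
Local maxima occur where both diagonal entries negative: none. Count: 0.

0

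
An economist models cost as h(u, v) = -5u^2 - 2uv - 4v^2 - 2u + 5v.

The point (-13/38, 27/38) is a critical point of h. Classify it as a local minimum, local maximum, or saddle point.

local maximum

The Hessian of h is constant: H = [[-10, -2], [-2, -8]].
det(H) = (-10)·(-8) − (-2)² = 76.
det(H) > 0 and tr(H) = -18 < 0, so H is negative definite and the point is a local maximum.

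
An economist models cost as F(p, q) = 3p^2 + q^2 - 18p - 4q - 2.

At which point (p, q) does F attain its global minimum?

F(p,q) separates as A(p) + B(q) − 2, so its minimum is min A + min B − 2.
A'(p) = 6p - 18 vanishes at p ∈ {3}; B'(q) = 2q - 4 vanishes at q ∈ {2}.
Local minima of A (where A''>0): A(3)=-27. Local minima of B: B(2)=-4.
So the global minimum of F is A(3) + B(2) − 2 = -27 − 4 − 2 = -33, attained at (3, 2).

(3, 2)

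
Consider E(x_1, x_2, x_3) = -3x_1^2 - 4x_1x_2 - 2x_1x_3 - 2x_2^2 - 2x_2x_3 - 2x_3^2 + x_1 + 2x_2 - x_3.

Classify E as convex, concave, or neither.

concave

E is quadratic, so its Hessian is the constant matrix H = [[-6, -4, -2], [-4, -4, -2], [-2, -2, -4]].
Leading principal minors: -6, 8, -24.
Signs alternate −, +, − ⇒ H ≺ 0 ⇒ concave.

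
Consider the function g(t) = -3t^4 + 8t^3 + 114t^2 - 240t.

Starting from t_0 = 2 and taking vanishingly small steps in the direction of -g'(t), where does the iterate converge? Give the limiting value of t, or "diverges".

1

g'(t) = -12(t - 5)(t - 1)(t + 4), so g'(2) = 216.
Gradient descent moves in the -g' direction, i.e. t is decreasing.
The nearest critical point in that direction is t = 1, where g'' = 240 > 0 (a local minimum). The iterate converges there.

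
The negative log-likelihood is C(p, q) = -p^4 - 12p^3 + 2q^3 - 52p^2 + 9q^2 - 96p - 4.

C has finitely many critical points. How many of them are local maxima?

C separates as a function of p plus a function of q, so ∇C=0 decouples.
∂C/∂p = -4(p + 2)(p + 3)(p + 4) = 0 at p ∈ {-4, -3, -2}; ∂C/∂q = 6q(q + 3) = 0 at q ∈ {-3, 0}.
The Hessian is diagonal: diag(C_pp, C_qq). Second derivatives: C_pp(-4)=-8, C_pp(-3)=4, C_pp(-2)=-8; C_qq(-3)=-18, C_qq(0)=18.
Local maxima occur where both diagonal entries negative: (-4, -3), (-2, -3). Count: 2.

2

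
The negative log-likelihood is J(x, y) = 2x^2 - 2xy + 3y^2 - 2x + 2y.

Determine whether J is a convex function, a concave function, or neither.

J is quadratic, so its Hessian is the constant matrix H = [[4, -2], [-2, 6]].
det(H) = 20, tr(H) = 10.
det(H) > 0 and tr(H) > 0, so H is positive definite everywhere: convex.

convex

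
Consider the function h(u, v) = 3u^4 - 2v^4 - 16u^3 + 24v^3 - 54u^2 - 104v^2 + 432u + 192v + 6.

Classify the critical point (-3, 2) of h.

The mixed partial ∂²h/∂u∂v is 0, so the Hessian at any point is diag(h_uu, h_vv) = diag(12(3u^2 - 8u - 9), 8(-3v^2 + 18v - 26)).
At (-3, 2): H = diag(504, -16).
The eigenvalues have opposite signs, so H is indefinite: a saddle point.

saddle point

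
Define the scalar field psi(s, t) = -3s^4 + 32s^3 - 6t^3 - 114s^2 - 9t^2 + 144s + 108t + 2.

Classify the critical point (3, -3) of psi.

local minimum

The mixed partial ∂²psi/∂s∂t is 0, so the Hessian at any point is diag(psi_ss, psi_tt) = diag(12(-3s^2 + 16s - 19), -18(2t + 1)).
At (3, -3): H = diag(24, 90).
Both eigenvalues are positive, so H is positive definite: a local minimum.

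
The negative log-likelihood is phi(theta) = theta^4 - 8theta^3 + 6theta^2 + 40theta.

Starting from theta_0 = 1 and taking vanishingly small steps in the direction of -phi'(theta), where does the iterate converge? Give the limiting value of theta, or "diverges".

phi'(theta) = 4(theta - 5)(theta - 2)(theta + 1), so phi'(1) = 32.
Gradient descent moves in the -phi' direction, i.e. theta is decreasing.
The nearest critical point in that direction is theta = -1, where phi'' = 72 > 0 (a local minimum). The iterate converges there.

-1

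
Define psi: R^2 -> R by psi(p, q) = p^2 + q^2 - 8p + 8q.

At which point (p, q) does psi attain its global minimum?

psi(p,q) separates as A(p) + B(q), so its minimum is min A + min B.
A'(p) = 2p - 8 vanishes at p ∈ {4}; B'(q) = 2q + 8 vanishes at q ∈ {-4}.
Local minima of A (where A''>0): A(4)=-16. Local minima of B: B(-4)=-16.
So the global minimum of psi is A(4) + B(-4) = -16 − 16 = -32, attained at (4, -4).

(4, -4)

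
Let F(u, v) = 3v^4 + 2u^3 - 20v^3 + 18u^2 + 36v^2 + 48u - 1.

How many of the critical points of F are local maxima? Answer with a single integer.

F separates as a function of u plus a function of v, so ∇F=0 decouples.
∂F/∂u = 6(u + 2)(u + 4) = 0 at u ∈ {-4, -2}; ∂F/∂v = 12v(v - 3)(v - 2) = 0 at v ∈ {0, 2, 3}.
The Hessian is diagonal: diag(F_uu, F_vv). Second derivatives: F_uu(-4)=-12, F_uu(-2)=12; F_vv(0)=72, F_vv(2)=-24, F_vv(3)=36.
Local maxima occur where both diagonal entries negative: (-4, 2). Count: 1.

1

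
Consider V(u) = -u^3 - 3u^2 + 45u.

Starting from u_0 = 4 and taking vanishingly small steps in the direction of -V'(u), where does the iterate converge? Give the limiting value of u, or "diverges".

V'(u) = -3(u - 3)(u + 5), so V'(4) = -27.
Gradient descent moves in the -V' direction, i.e. u is increasing.
There is no critical point above u=4, and V' keeps the same sign, so the iterate runs off to +∞.

diverges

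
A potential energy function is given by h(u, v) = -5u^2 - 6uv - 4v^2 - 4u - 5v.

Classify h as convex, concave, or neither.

concave

h is quadratic, so its Hessian is the constant matrix H = [[-10, -6], [-6, -8]].
det(H) = 44, tr(H) = -18.
det(H) > 0 and tr(H) < 0, so H is negative definite everywhere: concave.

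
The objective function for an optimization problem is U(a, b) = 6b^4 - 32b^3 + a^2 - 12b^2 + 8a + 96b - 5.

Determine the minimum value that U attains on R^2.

U(a,b) separates as P(a) + Q(b) − 5, so its minimum is min P + min Q − 5.
P'(a) = 2a + 8 vanishes at a ∈ {-4}; Q'(b) = 24(b - 4)(b - 1)(b + 1) vanishes at b ∈ {-1, 1, 4}.
Local minima of P (where P''>0): P(-4)=-16. Local minima of Q: Q(-1)=-70, Q(4)=-320.
So the global minimum of U is P(-4) + Q(4) − 5 = -16 − 320 − 5 = -341, attained at (-4, 4).

-341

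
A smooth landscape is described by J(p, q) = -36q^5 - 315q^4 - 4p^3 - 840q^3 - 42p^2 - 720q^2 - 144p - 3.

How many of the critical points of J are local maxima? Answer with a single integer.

J separates as a function of p plus a function of q, so ∇J=0 decouples.
∂J/∂p = -12(p + 3)(p + 4) = 0 at p ∈ {-4, -3}; ∂J/∂q = -180q(q + 1)(q + 2)(q + 4) = 0 at q ∈ {-4, -2, -1, 0}.
The Hessian is diagonal: diag(J_pp, J_qq). Second derivatives: J_pp(-4)=12, J_pp(-3)=-12; J_qq(-4)=4320, J_qq(-2)=-720, J_qq(-1)=540, J_qq(0)=-1440.
Local maxima occur where both diagonal entries negative: (-3, -2), (-3, 0). Count: 2.

2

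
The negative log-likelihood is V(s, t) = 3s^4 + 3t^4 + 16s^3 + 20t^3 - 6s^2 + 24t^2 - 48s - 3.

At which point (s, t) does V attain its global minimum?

(-4, -4)

V(s,t) separates as P(s) + Q(t) − 3, so its minimum is min P + min Q − 3.
P'(s) = 12(s - 1)(s + 1)(s + 4) vanishes at s ∈ {-4, -1, 1}; Q'(t) = 12t(t + 1)(t + 4) vanishes at t ∈ {-4, -1, 0}.
Local minima of P (where P''>0): P(-4)=-160, P(1)=-35. Local minima of Q: Q(-4)=-128, Q(0)=0.
So the global minimum of V is P(-4) + Q(-4) − 3 = -160 − 128 − 3 = -291, attained at (-4, -4).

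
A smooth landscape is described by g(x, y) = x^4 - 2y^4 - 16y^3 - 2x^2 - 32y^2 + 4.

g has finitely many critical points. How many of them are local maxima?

2

g separates as a function of x plus a function of y, so ∇g=0 decouples.
∂g/∂x = 4x(x - 1)(x + 1) = 0 at x ∈ {-1, 0, 1}; ∂g/∂y = -8y(y + 2)(y + 4) = 0 at y ∈ {-4, -2, 0}.
The Hessian is diagonal: diag(g_xx, g_yy). Second derivatives: g_xx(-1)=8, g_xx(0)=-4, g_xx(1)=8; g_yy(-4)=-64, g_yy(-2)=32, g_yy(0)=-64.
Local maxima occur where both diagonal entries negative: (0, -4), (0, 0). Count: 2.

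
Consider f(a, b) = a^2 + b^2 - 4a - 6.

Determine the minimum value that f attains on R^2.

f(a,b) separates as P(a) + Q(b) − 6, so its minimum is min P + min Q − 6.
P'(a) = 2a - 4 vanishes at a ∈ {2}; Q'(b) = 2b vanishes at b ∈ {0}.
Local minima of P (where P''>0): P(2)=-4. Local minima of Q: Q(0)=0.
So the global minimum of f is P(2) + Q(0) − 6 = -4 + 0 − 6 = -10, attained at (2, 0).

-10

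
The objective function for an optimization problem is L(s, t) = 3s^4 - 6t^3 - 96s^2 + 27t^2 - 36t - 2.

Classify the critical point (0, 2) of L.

local maximum

The mixed partial ∂²L/∂s∂t is 0, so the Hessian at any point is diag(L_ss, L_tt) = diag(12(3s^2 - 16), 18(-2t + 3)).
At (0, 2): H = diag(-192, -18).
Both eigenvalues are negative, so H is negative definite: a local maximum.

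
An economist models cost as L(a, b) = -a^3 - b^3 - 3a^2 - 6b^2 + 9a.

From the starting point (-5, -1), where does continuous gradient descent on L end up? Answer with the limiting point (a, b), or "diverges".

L is separable, so gradient descent decouples: a follows -∂L/∂a, b follows -∂L/∂b.
∂L/∂a = -3(a - 1)(a + 3); at a=-5 this is -36, so a increases.
∂L/∂b = -3b(b + 4); at b=-1 this is 9, so b decreases.
a converges to its nearest critical value -3 (a local min of the a-part); b converges to -4. The iterate converges to (-3, -4).

(-3, -4)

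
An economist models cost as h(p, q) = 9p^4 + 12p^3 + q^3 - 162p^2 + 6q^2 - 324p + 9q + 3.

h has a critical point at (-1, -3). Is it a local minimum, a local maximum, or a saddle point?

local maximum

The mixed partial ∂²h/∂p∂q is 0, so the Hessian at any point is diag(h_pp, h_qq) = diag(36(3p^2 + 2p - 9), 6(q + 2)).
At (-1, -3): H = diag(-288, -6).
Both eigenvalues are negative, so H is negative definite: a local maximum.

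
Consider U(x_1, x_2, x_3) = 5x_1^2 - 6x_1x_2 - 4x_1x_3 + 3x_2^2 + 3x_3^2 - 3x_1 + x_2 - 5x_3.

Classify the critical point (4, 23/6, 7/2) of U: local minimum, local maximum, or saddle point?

The Hessian is constant: H = [[10, -6, -4], [-6, 6, 0], [-4, 0, 6]].
Leading principal minors: Δ₁ = 10, Δ₂ = 24, Δ₃ = 48.
All leading minors are positive, so H is positive definite: a local minimum.

local minimum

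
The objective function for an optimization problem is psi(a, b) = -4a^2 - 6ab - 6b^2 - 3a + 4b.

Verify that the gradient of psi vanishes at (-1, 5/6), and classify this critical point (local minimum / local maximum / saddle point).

∇psi = (-8a - 6b - 3, -6a - 12b + 4); substituting (-1, 5/6) gives ∇psi = (0, 0), so (-1, 5/6) is indeed a critical point.
The Hessian of psi is constant: H = [[-8, -6], [-6, -12]].
det(H) = (-8)·(-12) − (-6)² = 60.
det(H) > 0 and tr(H) = -20 < 0, so H is negative definite and the point is a local maximum.

local maximum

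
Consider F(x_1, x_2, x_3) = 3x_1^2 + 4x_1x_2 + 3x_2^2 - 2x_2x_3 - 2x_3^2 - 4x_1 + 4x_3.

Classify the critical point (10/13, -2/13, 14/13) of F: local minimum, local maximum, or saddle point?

The Hessian is constant: H = [[6, 4, 0], [4, 6, -2], [0, -2, -4]].
Leading principal minors: Δ₁ = 6, Δ₂ = 20, Δ₃ = -104.
The minors fit neither the all-positive nor the alternating-sign pattern, so H is indefinite: a saddle point.

saddle point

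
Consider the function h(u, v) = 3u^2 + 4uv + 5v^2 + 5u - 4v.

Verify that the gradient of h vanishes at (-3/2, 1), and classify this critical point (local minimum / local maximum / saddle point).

local minimum

∇h = (6u + 4v + 5, 4u + 10v - 4); substituting (-3/2, 1) gives ∇h = (0, 0), so (-3/2, 1) is indeed a critical point.
The Hessian of h is constant: H = [[6, 4], [4, 10]].
det(H) = 6·10 − 4² = 44.
det(H) > 0 and tr(H) = 16 > 0, so H is positive definite and the point is a local minimum.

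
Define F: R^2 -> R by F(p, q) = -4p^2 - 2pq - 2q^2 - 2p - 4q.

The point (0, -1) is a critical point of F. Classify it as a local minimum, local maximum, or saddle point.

The Hessian of F is constant: H = [[-8, -2], [-2, -4]].
det(H) = (-8)·(-4) − (-2)² = 28.
det(H) > 0 and tr(H) = -12 < 0, so H is negative definite and the point is a local maximum.

local maximum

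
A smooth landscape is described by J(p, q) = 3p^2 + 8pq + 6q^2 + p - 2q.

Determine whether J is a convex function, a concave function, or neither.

convex

J is quadratic, so its Hessian is the constant matrix H = [[6, 8], [8, 12]].
det(H) = 8, tr(H) = 18.
det(H) > 0 and tr(H) > 0, so H is positive definite everywhere: convex.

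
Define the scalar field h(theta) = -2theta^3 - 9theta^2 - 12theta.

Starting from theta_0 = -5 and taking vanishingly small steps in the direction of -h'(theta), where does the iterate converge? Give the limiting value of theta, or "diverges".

-2

h'(theta) = -6(theta + 1)(theta + 2), so h'(-5) = -72.
Gradient descent moves in the -h' direction, i.e. theta is increasing.
The nearest critical point in that direction is theta = -2, where h'' = 6 > 0 (a local minimum). The iterate converges there.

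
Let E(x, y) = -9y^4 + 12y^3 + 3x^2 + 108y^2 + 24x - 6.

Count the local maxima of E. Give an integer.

E separates as a function of x plus a function of y, so ∇E=0 decouples.
∂E/∂x = 6(x + 4) = 0 at x ∈ {-4}; ∂E/∂y = -36y(y - 3)(y + 2) = 0 at y ∈ {-2, 0, 3}.
The Hessian is diagonal: diag(E_xx, E_yy). Second derivatives: E_xx(-4)=6; E_yy(-2)=-360, E_yy(0)=216, E_yy(3)=-540.
Local maxima occur where both diagonal entries negative: none. Count: 0.

0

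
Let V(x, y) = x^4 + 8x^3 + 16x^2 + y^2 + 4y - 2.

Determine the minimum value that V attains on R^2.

V(x,y) separates as P(x) + Q(y) − 2, so its minimum is min P + min Q − 2.
P'(x) = 4x(x + 2)(x + 4) vanishes at x ∈ {-4, -2, 0}; Q'(y) = 2y + 4 vanishes at y ∈ {-2}.
Local minima of P (where P''>0): P(-4)=0, P(0)=0. Local minima of Q: Q(-2)=-4.
So the global minimum of V is P(-4) + Q(-2) − 2 = 0 − 4 − 2 = -6, attained at (-4, -2).

-6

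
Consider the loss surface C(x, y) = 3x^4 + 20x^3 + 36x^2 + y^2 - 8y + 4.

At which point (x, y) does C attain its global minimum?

(0, 4)

C(x,y) separates as P(x) + Q(y) + 4, so its minimum is min P + min Q + 4.
P'(x) = 12x(x + 2)(x + 3) vanishes at x ∈ {-3, -2, 0}; Q'(y) = 2y - 8 vanishes at y ∈ {4}.
Local minima of P (where P''>0): P(-3)=27, P(0)=0. Local minima of Q: Q(4)=-16.
So the global minimum of C is P(0) + Q(4) + 4 = 0 − 16 + 4 = -12, attained at (0, 4).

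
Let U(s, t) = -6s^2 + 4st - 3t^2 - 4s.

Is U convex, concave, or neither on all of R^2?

concave

U is quadratic, so its Hessian is the constant matrix H = [[-12, 4], [4, -6]].
det(H) = 56, tr(H) = -18.
det(H) > 0 and tr(H) < 0, so H is negative definite everywhere: concave.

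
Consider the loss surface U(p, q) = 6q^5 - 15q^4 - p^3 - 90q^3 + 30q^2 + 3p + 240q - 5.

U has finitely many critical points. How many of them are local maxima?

2

U separates as a function of p plus a function of q, so ∇U=0 decouples.
∂U/∂p = -3(p - 1)(p + 1) = 0 at p ∈ {-1, 1}; ∂U/∂q = 30(q - 4)(q - 1)(q + 1)(q + 2) = 0 at q ∈ {-2, -1, 1, 4}.
The Hessian is diagonal: diag(U_pp, U_qq). Second derivatives: U_pp(-1)=6, U_pp(1)=-6; U_qq(-2)=-540, U_qq(-1)=300, U_qq(1)=-540, U_qq(4)=2700.
Local maxima occur where both diagonal entries negative: (1, -2), (1, 1). Count: 2.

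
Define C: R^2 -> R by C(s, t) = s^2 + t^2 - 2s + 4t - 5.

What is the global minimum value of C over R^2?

-10

C(s,t) separates as P(s) + Q(t) − 5, so its minimum is min P + min Q − 5.
P'(s) = 2s - 2 vanishes at s ∈ {1}; Q'(t) = 2(t + 2) vanishes at t ∈ {-2}.
Local minima of P (where P''>0): P(1)=-1. Local minima of Q: Q(-2)=-4.
So the global minimum of C is P(1) + Q(-2) − 5 = -1 − 4 − 5 = -10, attained at (1, -2).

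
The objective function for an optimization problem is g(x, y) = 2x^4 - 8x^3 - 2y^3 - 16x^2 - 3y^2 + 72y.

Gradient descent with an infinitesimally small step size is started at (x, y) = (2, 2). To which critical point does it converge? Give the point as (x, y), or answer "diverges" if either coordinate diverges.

g is separable, so gradient descent decouples: x follows -∂g/∂x, y follows -∂g/∂y.
∂g/∂x = 8x(x - 4)(x + 1); at x=2 this is -96, so x increases.
∂g/∂y = -6(y - 3)(y + 4); at y=2 this is 36, so y decreases.
x converges to its nearest critical value 4 (a local min of the x-part); y converges to -4. The iterate converges to (4, -4).

(4, -4)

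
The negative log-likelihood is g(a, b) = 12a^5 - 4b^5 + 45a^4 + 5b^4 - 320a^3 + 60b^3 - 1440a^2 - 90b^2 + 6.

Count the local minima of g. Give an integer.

4

g separates as a function of a plus a function of b, so ∇g=0 decouples.
∂g/∂a = 60a(a - 4)(a + 3)(a + 4) = 0 at a ∈ {-4, -3, 0, 4}; ∂g/∂b = -20b(b - 3)(b - 1)(b + 3) = 0 at b ∈ {-3, 0, 1, 3}.
The Hessian is diagonal: diag(g_aa, g_bb). Second derivatives: g_aa(-4)=-1920, g_aa(-3)=1260, g_aa(0)=-2880, g_aa(4)=13440; g_bb(-3)=1440, g_bb(0)=-180, g_bb(1)=160, g_bb(3)=-720.
Local minima occur where both diagonal entries positive: (-3, -3), (-3, 1), (4, -3), (4, 1). Count: 4.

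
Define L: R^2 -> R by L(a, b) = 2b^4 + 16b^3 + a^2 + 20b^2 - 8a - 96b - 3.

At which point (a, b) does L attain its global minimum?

L(a,b) separates as P(a) + Q(b) − 3, so its minimum is min P + min Q − 3.
P'(a) = 2a - 8 vanishes at a ∈ {4}; Q'(b) = 8(b - 1)(b + 3)(b + 4) vanishes at b ∈ {-4, -3, 1}.
Local minima of P (where P''>0): P(4)=-16. Local minima of Q: Q(-4)=192, Q(1)=-58.
So the global minimum of L is P(4) + Q(1) − 3 = -16 − 58 − 3 = -77, attained at (4, 1).

(4, 1)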